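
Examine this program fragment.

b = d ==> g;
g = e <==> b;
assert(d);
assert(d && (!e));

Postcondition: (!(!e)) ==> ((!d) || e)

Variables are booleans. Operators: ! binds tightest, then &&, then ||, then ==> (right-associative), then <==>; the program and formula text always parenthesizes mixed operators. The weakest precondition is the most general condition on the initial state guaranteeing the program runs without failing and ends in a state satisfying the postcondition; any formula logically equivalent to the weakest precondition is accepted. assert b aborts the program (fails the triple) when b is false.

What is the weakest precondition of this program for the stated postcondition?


Working backward. After the program, the postcondition (!(!e)) ==> ((!d) || e) must hold; in canonical form it is e ==> ((!d) || e).
Before assert d && (!e): d && (!e) && (e ==> ((!d) || e))
Before assert d: d && (!e) && (e ==> ((!d) || e))
Before g := e <==> b: d && (!e) && (e ==> ((!d) || e))
Before b := d ==> g: d && (!e) && (e ==> ((!d) || e))
Answer: WP = d && (!e) && (e ==> ((!d) || e))


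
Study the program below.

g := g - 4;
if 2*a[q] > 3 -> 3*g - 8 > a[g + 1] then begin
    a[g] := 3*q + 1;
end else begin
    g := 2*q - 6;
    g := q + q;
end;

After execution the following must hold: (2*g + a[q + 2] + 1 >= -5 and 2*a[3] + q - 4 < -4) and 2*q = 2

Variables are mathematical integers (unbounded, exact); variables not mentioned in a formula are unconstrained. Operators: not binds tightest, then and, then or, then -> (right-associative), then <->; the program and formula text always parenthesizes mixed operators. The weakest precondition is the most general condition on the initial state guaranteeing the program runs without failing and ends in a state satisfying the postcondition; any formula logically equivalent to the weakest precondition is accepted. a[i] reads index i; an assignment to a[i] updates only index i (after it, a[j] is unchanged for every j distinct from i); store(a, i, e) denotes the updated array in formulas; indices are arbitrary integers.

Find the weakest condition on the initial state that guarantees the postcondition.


Working backward. After the program, the postcondition (2*g + a[q + 2] + 1 >= -5 and 2*a[3] + q - 4 < -4) and 2*q = 2 must hold; in canonical form it is a[q + 2] + 2*g >= -6 and 2*a[3] + q < 0 and 2*q = 2.
Then branch requires store(a, g, 3*q + 1)[q + 2] + 2*g >= -6 and 2*store(a, g, 3*q + 1)[3] + q < 0 and 2*q = 2; else branch requires a[q + 2] + 4*q >= -6 and 2*a[3] + q < 0 and 2*q = 2.
Before the if: ((2*a[q] > 3 -> 3*g > a[g + 1] + 8) -> (store(a, g, 3*q + 1)[q + 2] + 2*g >= -6 and 2*store(a, g, 3*q + 1)[3] + q < 0 and 2*q = 2)) and ((not (2*a[q] > 3 -> 3*g > a[g + 1] + 8)) -> (a[q + 2] + 4*q >= -6 and 2*a[3] + q < 0 and 2*q = 2))
Before g := g - 4: ((2*a[q] > 3 -> 3*g > a[g - 3] + 20) -> (store(a, g - 4, 3*q + 1)[q + 2] + 2*g >= 2 and 2*store(a, g - 4, 3*q + 1)[3] + q < 0 and 2*q = 2)) and ((not (2*a[q] > 3 -> 3*g > a[g - 3] + 20)) -> (a[q + 2] + 4*q >= -6 and 2*a[3] + q < 0 and 2*q = 2))
Answer: WP = ((2*a[q] > 3 -> 3*g > a[g - 3] + 20) -> (store(a, g - 4, 3*q + 1)[q + 2] + 2*g >= 2 and 2*store(a, g - 4, 3*q + 1)[3] + q < 0 and 2*q = 2)) and ((not (2*a[q] > 3 -> 3*g > a[g - 3] + 20)) -> (a[q + 2] + 4*q >= -6 and 2*a[3] + q < 0 and 2*q = 2))


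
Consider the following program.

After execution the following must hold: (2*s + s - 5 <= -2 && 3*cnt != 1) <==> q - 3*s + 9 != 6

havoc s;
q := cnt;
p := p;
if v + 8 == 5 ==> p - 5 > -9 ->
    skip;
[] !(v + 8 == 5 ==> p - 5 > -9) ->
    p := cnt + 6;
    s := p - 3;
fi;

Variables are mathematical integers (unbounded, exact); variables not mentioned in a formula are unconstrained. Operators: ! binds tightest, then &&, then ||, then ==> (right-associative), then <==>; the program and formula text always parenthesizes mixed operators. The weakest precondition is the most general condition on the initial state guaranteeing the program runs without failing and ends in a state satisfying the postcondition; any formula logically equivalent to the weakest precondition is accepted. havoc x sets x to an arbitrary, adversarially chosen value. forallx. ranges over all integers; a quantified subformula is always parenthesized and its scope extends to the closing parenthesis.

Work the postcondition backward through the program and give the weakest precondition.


Working backward. After the program, the postcondition (2*s + s - 5 <= -2 && 3*cnt != 1) <==> q - 3*s + 9 != 6 must hold; in canonical form it is (3*s <= 3 && 3*cnt != 1) <==> q != 3*s - 3.
Then branch requires (3*s <= 3 && 3*cnt != 1) <==> q != 3*s - 3; else branch requires (3*cnt <= -6 && 3*cnt != 1) <==> q != 3*cnt + 6.
Before the if: ((v == -3 ==> p > -4) ==> ((3*s <= 3 && 3*cnt != 1) <==> q != 3*s - 3)) && ((!(v == -3 ==> p > -4)) ==> ((3*cnt <= -6 && 3*cnt != 1) <==> q != 3*cnt + 6))
Before p := p: ((v == -3 ==> p > -4) ==> ((3*s <= 3 && 3*cnt != 1) <==> q != 3*s - 3)) && ((!(v == -3 ==> p > -4)) ==> ((3*cnt <= -6 && 3*cnt != 1) <==> q != 3*cnt + 6))
Before q := cnt: ((v == -3 ==> p > -4) ==> ((3*s <= 3 && 3*cnt != 1) <==> cnt != 3*s - 3)) && ((!(v == -3 ==> p > -4)) ==> ((3*cnt <= -6 && 3*cnt != 1) <==> 2*cnt != -6))
Before havoc s: forall s_1. (((v == -3 ==> p > -4) ==> ((3*s_1 <= 3 && 3*cnt != 1) <==> cnt != 3*s_1 - 3)) && ((!(v == -3 ==> p > -4)) ==> ((3*cnt <= -6 && 3*cnt != 1) <==> 2*cnt != -6)))
Answer: WP = forall s_1. (((v == -3 ==> p > -4) ==> ((3*s_1 <= 3 && 3*cnt != 1) <==> cnt != 3*s_1 - 3)) && ((!(v == -3 ==> p > -4)) ==> ((3*cnt <= -6 && 3*cnt != 1) <==> 2*cnt != -6)))


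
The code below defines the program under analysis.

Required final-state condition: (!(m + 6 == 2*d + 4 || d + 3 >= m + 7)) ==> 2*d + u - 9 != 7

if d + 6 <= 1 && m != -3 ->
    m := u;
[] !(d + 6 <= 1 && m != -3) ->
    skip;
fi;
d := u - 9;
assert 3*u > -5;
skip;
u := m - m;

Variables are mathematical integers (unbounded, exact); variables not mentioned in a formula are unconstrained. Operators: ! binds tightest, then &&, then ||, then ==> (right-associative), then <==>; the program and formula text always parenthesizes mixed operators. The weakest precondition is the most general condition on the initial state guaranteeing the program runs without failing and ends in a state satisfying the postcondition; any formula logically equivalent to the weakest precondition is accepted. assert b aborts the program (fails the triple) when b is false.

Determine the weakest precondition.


Working backward. After the program, the postcondition (!(m + 6 == 2*d + 4 || d + 3 >= m + 7)) ==> 2*d + u - 9 != 7 must hold; in canonical form it is (!(m == 2*d - 2 || d >= m + 4)) ==> 2*d + u != 16.
Before u := m - m: (!(m == 2*d - 2 || d >= m + 4)) ==> 2*d != 16
Before skip: (!(m == 2*d - 2 || d >= m + 4)) ==> 2*d != 16
Before assert 3*u > -5: 3*u > -5 && ((!(m == 2*d - 2 || d >= m + 4)) ==> 2*d != 16)
Before d := u - 9: 3*u > -5 && ((!(m == 2*u - 20 || u >= m + 13)) ==> 2*u != 34)
Then branch requires 3*u > -5 && ((!(u == 20)) ==> 2*u != 34); else branch requires 3*u > -5 && ((!(m == 2*u - 20 || u >= m + 13)) ==> 2*u != 34).
Before the if: ((d <= -5 && m != -3) ==> (3*u > -5 && ((!(u == 20)) ==> 2*u != 34))) && ((!(d <= -5 && m != -3)) ==> (3*u > -5 && ((!(m == 2*u - 20 || u >= m + 13)) ==> 2*u != 34)))
Answer: WP = ((d <= -5 && m != -3) ==> (3*u > -5 && ((!(u == 20)) ==> 2*u != 34))) && ((!(d <= -5 && m != -3)) ==> (3*u > -5 && ((!(m == 2*u - 20 || u >= m + 13)) ==> 2*u != 34)))


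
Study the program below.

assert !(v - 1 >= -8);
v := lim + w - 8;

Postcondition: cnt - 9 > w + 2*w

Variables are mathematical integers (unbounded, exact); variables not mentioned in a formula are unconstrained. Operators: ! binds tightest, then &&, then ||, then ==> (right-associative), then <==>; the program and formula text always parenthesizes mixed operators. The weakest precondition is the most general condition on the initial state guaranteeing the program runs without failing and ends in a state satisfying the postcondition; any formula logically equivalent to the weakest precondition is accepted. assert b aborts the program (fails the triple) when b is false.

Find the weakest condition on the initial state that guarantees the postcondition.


Working backward. After the program, the postcondition cnt - 9 > w + 2*w must hold; in canonical form it is cnt > 3*w + 9.
Before v := lim + w - 8: cnt > 3*w + 9
Before assert !(v - 1 >= -8): (!(v >= -7)) && cnt > 3*w + 9
Answer: WP = (!(v >= -7)) && cnt > 3*w + 9


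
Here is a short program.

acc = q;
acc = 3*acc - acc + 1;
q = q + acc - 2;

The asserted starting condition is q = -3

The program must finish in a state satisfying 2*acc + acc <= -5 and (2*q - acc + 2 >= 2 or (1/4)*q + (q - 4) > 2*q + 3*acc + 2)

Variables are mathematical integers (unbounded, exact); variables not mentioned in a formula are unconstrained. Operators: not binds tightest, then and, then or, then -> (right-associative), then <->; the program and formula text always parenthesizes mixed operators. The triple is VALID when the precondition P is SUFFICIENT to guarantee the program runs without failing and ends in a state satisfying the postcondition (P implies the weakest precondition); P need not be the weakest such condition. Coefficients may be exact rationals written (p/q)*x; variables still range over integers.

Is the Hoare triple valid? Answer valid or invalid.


Working backward. After the program, the postcondition 2*acc + acc <= -5 and (2*q - acc + 2 >= 2 or (1/4)*q + (q - 4) > 2*q + 3*acc + 2) must hold; in canonical form it is 3*acc <= -5 and (2*q >= acc or 3*acc + (3/4)*q < -6).
Before q := q + acc - 2: 3*acc <= -5 and (acc + 2*q >= 4 or (15/4)*acc + (3/4)*q < -9/2)
Before acc := 3*acc - acc + 1: 6*acc <= -8 and (2*acc + 2*q >= 3 or (15/2)*acc + (3/4)*q < -33/4)
Before acc := q: 6*q <= -8 and (4*q >= 3 or (33/4)*q < -33/4)
The weakest precondition is 6*q <= -8 and (4*q >= 3 or (33/4)*q < -33/4).
Check whether q = -3 implies it.
Every state satisfying the precondition satisfies the weakest precondition: the implication holds.
Answer: valid


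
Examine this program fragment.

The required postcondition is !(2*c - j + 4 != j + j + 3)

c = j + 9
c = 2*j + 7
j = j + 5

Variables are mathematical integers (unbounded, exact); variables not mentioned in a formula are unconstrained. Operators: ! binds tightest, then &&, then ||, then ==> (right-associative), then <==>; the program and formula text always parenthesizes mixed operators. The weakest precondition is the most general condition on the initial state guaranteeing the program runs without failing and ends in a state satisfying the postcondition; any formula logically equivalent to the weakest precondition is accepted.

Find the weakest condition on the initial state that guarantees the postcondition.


Working backward. After the program, the postcondition !(2*c - j + 4 != j + j + 3) must hold; in canonical form it is !(2*c != 3*j - 1).
Before j := j + 5: !(2*c != 3*j + 14)
Before c := 2*j + 7: !(j != 0)
Before c := j + 9: !(j != 0)
Answer: WP = !(j != 0)


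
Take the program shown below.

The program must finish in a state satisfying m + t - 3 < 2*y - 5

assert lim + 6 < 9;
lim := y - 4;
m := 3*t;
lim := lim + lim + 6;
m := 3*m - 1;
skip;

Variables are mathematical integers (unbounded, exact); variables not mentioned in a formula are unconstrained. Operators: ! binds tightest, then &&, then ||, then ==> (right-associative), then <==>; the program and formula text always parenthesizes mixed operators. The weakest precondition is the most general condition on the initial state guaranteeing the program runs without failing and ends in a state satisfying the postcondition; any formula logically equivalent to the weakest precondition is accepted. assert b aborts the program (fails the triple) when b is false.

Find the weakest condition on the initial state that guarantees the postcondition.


Working backward. After the program, the postcondition m + t - 3 < 2*y - 5 must hold; in canonical form it is m + t < 2*y - 2.
Before skip: m + t < 2*y - 2
Before m := 3*m - 1: 3*m + t < 2*y - 1
Before lim := lim + lim + 6: 3*m + t < 2*y - 1
Before m := 3*t: 10*t < 2*y - 1
Before lim := y - 4: 10*t < 2*y - 1
Before assert lim + 6 < 9: lim < 3 && 10*t < 2*y - 1
Answer: WP = lim < 3 && 10*t < 2*y - 1


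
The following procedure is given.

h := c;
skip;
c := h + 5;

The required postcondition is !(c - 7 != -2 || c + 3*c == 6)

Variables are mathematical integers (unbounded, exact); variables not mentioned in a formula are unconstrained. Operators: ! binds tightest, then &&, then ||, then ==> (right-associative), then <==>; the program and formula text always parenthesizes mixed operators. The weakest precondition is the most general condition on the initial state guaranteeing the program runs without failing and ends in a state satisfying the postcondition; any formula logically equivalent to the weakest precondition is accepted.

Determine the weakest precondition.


Working backward. After the program, the postcondition !(c - 7 != -2 || c + 3*c == 6) must hold; in canonical form it is !(c != 5 || 4*c == 6).
Before c := h + 5: !(h != 0 || 4*h == -14)
Before skip: !(h != 0 || 4*h == -14)
Before h := c: !(c != 0 || 4*c == -14)
Answer: WP = !(c != 0 || 4*c == -14)


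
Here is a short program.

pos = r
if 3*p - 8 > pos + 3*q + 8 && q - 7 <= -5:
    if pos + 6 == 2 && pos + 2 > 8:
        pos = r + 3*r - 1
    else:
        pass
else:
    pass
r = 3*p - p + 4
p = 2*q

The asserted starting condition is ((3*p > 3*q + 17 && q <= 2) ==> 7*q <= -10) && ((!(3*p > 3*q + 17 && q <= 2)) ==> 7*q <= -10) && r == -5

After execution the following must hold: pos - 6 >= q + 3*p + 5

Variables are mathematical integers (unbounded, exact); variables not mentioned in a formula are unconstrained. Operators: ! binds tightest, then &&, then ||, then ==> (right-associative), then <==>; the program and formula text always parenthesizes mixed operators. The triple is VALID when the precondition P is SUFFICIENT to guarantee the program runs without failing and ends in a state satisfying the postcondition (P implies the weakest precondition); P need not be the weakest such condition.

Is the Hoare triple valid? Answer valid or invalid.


Working backward. After the program, the postcondition pos - 6 >= q + 3*p + 5 must hold; in canonical form it is pos >= 3*p + q + 11.
Before p := 2*q: pos >= 7*q + 11
Before r := 3*p - p + 4: pos >= 7*q + 11
Then branch requires ((pos == -4 && pos > 6) ==> 4*r >= 7*q + 12) && ((!(pos == -4 && pos > 6)) ==> pos >= 7*q + 11); else branch requires pos >= 7*q + 11.
Before the if: ((3*p > pos + 3*q + 16 && q <= 2) ==> (((pos == -4 && pos > 6) ==> 4*r >= 7*q + 12) && ((!(pos == -4 && pos > 6)) ==> pos >= 7*q + 11))) && ((!(3*p > pos + 3*q + 16 && q <= 2)) ==> pos >= 7*q + 11)
Before pos := r: ((3*p > 3*q + r + 16 && q <= 2) ==> (((r == -4 && r > 6) ==> 4*r >= 7*q + 12) && ((!(r == -4 && r > 6)) ==> r >= 7*q + 11))) && ((!(3*p > 3*q + r + 16 && q <= 2)) ==> r >= 7*q + 11)
The weakest precondition is ((3*p > 3*q + r + 16 && q <= 2) ==> (((r == -4 && r > 6) ==> 4*r >= 7*q + 12) && ((!(r == -4 && r > 6)) ==> r >= 7*q + 11))) && ((!(3*p > 3*q + r + 16 && q <= 2)) ==> r >= 7*q + 11).
Check whether ((3*p > 3*q + 17 && q <= 2) ==> 7*q <= -10) && ((!(3*p > 3*q + 17 && q <= 2)) ==> 7*q <= -10) && r == -5 implies it.
Countermodel: at the initial state p = 4, q = -2, r = -5, the precondition holds but the weakest precondition fails.
Answer: invalid


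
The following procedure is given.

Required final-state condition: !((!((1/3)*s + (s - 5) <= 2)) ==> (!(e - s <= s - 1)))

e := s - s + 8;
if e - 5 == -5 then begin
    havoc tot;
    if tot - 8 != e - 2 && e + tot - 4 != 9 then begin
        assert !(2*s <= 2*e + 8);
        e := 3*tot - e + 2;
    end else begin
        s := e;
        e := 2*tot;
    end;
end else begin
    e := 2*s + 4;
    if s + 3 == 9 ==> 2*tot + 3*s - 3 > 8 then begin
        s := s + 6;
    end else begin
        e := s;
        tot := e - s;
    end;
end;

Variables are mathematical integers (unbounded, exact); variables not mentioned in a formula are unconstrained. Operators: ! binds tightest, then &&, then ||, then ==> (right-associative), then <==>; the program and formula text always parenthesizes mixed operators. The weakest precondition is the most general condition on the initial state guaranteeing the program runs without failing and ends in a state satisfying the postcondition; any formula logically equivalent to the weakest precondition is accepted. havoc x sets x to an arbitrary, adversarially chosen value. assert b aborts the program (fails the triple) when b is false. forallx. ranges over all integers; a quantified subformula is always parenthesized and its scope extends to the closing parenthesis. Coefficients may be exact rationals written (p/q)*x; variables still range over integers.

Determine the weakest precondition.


Working backward. After the program, the postcondition !((!((1/3)*s + (s - 5) <= 2)) ==> (!(e - s <= s - 1))) must hold; in canonical form it is !((!((4/3)*s <= 7)) ==> (!(e <= 2*s - 1))).
Then branch requires forall tot_1. (((tot_1 != e + 6 && e + tot_1 != 13) ==> ((!(2*s <= 2*e + 8)) && (!((!((4/3)*s <= 7)) ==> (!(3*tot_1 <= e + 2*s - 3)))))) && ((!(tot_1 != e + 6 && e + tot_1 != 13)) ==> (!((!((4/3)*e <= 7)) ==> (!(2*tot_1 <= 2*e - 1)))))); else branch requires ((s == 6 ==> 3*s + 2*tot > 11) ==> (!((4/3)*s <= -1))) && ((!(s == 6 ==> 3*s + 2*tot > 11)) ==> (!((!((4/3)*s <= 7)) ==> (!(s >= 1))))).
Before the if: (e == 0 ==> (forall tot_1. (((tot_1 != e + 6 && e + tot_1 != 13) ==> ((!(2*s <= 2*e + 8)) && (!((!((4/3)*s <= 7)) ==> (!(3*tot_1 <= e + 2*s - 3)))))) && ((!(tot_1 != e + 6 && e + tot_1 != 13)) ==> (!((!((4/3)*e <= 7)) ==> (!(2*tot_1 <= 2*e - 1)))))))) && ((!(e == 0)) ==> (((s == 6 ==> 3*s + 2*tot > 11) ==> (!((4/3)*s <= -1))) && ((!(s == 6 ==> 3*s + 2*tot > 11)) ==> (!((!((4/3)*s <= 7)) ==> (!(s >= 1)))))))
Before e := s - s + 8: ((s == 6 ==> 3*s + 2*tot > 11) ==> (!((4/3)*s <= -1))) && ((!(s == 6 ==> 3*s + 2*tot > 11)) ==> (!((!((4/3)*s <= 7)) ==> (!(s >= 1)))))
Answer: WP = ((s == 6 ==> 3*s + 2*tot > 11) ==> (!((4/3)*s <= -1))) && ((!(s == 6 ==> 3*s + 2*tot > 11)) ==> (!((!((4/3)*s <= 7)) ==> (!(s >= 1)))))


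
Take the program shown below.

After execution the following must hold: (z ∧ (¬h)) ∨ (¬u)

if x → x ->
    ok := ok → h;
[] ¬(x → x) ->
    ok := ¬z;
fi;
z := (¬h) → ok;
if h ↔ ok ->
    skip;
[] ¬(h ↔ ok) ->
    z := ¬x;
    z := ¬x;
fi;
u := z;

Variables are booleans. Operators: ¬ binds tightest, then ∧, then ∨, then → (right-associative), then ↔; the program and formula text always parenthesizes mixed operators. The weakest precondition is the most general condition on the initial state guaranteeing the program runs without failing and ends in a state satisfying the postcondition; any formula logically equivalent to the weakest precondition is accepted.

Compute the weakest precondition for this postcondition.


Working backward. After the program, (z ∧ (¬h)) ∨ (¬u) must hold.
Before u := z: (z ∧ (¬h)) ∨ (¬z)
Then branch requires (z ∧ (¬h)) ∨ (¬z); else branch requires ((¬x) ∧ (¬h)) ∨ x.
Before the if: ((h ↔ ok) → ((z ∧ (¬h)) ∨ (¬z))) ∧ ((¬(h ↔ ok)) → (((¬x) ∧ (¬h)) ∨ x))
Before z := (¬h) → ok: ((h ↔ ok) → ((((¬h) → ok) ∧ (¬h)) ∨ (¬((¬h) → ok)))) ∧ ((¬(h ↔ ok)) → (((¬x) ∧ (¬h)) ∨ x))
Then branch requires ((h ↔ (ok → h)) → ((((¬h) → (ok → h)) ∧ (¬h)) ∨ (¬((¬h) → (ok → h))))) ∧ ((¬(h ↔ (ok → h))) → (((¬x) ∧ (¬h)) ∨ x)); else branch requires ((h ↔ (¬z)) → ((((¬h) → (¬z)) ∧ (¬h)) ∨ (¬((¬h) → (¬z))))) ∧ ((¬(h ↔ (¬z))) → (((¬x) ∧ (¬h)) ∨ x)).
Before the if: ((h ↔ (ok → h)) → ((((¬h) → (ok → h)) ∧ (¬h)) ∨ (¬((¬h) → (ok → h))))) ∧ ((¬(h ↔ (ok → h))) → (((¬x) ∧ (¬h)) ∨ x))
Answer: WP = ((h ↔ (ok → h)) → ((((¬h) → (ok → h)) ∧ (¬h)) ∨ (¬((¬h) → (ok → h))))) ∧ ((¬(h ↔ (ok → h))) → (((¬x) ∧ (¬h)) ∨ x))


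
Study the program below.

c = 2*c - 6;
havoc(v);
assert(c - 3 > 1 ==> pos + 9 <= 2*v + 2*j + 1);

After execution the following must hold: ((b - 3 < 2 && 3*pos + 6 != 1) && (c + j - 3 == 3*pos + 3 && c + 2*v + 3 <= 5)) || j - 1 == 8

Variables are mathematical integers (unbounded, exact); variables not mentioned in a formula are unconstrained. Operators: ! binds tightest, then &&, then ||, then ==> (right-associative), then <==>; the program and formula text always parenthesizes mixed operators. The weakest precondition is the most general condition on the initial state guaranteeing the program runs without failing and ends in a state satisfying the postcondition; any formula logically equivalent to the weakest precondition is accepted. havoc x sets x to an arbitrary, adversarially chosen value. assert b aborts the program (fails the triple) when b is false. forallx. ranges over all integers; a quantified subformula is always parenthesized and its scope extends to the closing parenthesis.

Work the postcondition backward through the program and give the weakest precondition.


Working backward. After the program, the postcondition ((b - 3 < 2 && 3*pos + 6 != 1) && (c + j - 3 == 3*pos + 3 && c + 2*v + 3 <= 5)) || j - 1 == 8 must hold; in canonical form it is (b < 5 && 3*pos != -5 && c + j == 3*pos + 6 && c + 2*v <= 2) || j == 9.
Before assert c - 3 > 1 ==> pos + 9 <= 2*v + 2*j + 1: (c > 4 ==> pos <= 2*j + 2*v - 8) && ((b < 5 && 3*pos != -5 && c + j == 3*pos + 6 && c + 2*v <= 2) || j == 9)
Before havoc v: forall v_1. ((c > 4 ==> pos <= 2*j + 2*v_1 - 8) && ((b < 5 && 3*pos != -5 && c + j == 3*pos + 6 && c + 2*v_1 <= 2) || j == 9))
Before c := 2*c - 6: forall v_1. ((2*c > 10 ==> pos <= 2*j + 2*v_1 - 8) && ((b < 5 && 3*pos != -5 && 2*c + j == 3*pos + 12 && 2*c + 2*v_1 <= 8) || j == 9))
Answer: WP = forall v_1. ((2*c > 10 ==> pos <= 2*j + 2*v_1 - 8) && ((b < 5 && 3*pos != -5 && 2*c + j == 3*pos + 12 && 2*c + 2*v_1 <= 8) || j == 9))


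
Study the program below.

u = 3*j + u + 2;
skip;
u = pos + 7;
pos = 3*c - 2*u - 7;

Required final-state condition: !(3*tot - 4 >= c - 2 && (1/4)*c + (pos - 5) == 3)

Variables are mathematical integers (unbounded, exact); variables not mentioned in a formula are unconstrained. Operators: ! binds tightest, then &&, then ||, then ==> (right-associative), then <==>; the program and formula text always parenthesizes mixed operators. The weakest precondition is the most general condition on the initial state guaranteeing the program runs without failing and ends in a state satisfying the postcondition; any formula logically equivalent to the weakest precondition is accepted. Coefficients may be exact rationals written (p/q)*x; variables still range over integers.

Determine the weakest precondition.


Working backward. After the program, the postcondition !(3*tot - 4 >= c - 2 && (1/4)*c + (pos - 5) == 3) must hold; in canonical form it is !(3*tot >= c + 2 && (1/4)*c + pos == 8).
Before pos := 3*c - 2*u - 7: !(3*tot >= c + 2 && (13/4)*c == 2*u + 15)
Before u := pos + 7: !(3*tot >= c + 2 && (13/4)*c == 2*pos + 29)
Before skip: !(3*tot >= c + 2 && (13/4)*c == 2*pos + 29)
Before u := 3*j + u + 2: !(3*tot >= c + 2 && (13/4)*c == 2*pos + 29)
Answer: WP = !(3*tot >= c + 2 && (13/4)*c == 2*pos + 29)


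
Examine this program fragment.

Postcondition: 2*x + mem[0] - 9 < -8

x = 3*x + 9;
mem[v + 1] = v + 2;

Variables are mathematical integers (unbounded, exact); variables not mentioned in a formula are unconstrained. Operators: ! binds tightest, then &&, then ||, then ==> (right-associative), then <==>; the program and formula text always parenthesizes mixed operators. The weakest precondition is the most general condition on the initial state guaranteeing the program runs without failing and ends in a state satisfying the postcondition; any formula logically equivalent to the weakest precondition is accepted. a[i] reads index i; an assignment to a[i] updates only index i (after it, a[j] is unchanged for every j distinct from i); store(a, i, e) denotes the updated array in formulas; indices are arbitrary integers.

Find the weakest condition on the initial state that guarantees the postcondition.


Working backward. After the program, the postcondition 2*x + mem[0] - 9 < -8 must hold; in canonical form it is mem[0] + 2*x < 1.
Before mem[v + 1] := v + 2: store(mem, v + 1, v + 2)[0] + 2*x < 1
Before x := 3*x + 9: store(mem, v + 1, v + 2)[0] + 6*x < -17
Answer: WP = store(mem, v + 1, v + 2)[0] + 6*x < -17


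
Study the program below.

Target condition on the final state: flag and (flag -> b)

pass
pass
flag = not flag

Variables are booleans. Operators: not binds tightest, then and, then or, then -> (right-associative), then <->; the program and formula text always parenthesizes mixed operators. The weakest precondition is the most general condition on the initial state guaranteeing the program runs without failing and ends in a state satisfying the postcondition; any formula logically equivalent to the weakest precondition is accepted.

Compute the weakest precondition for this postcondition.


Working backward. After the program, flag and (flag -> b) must hold.
Before flag := not flag: (not flag) and ((not flag) -> b)
Before skip: (not flag) and ((not flag) -> b)
Before skip: (not flag) and ((not flag) -> b)
Answer: WP = (not flag) and ((not flag) -> b)


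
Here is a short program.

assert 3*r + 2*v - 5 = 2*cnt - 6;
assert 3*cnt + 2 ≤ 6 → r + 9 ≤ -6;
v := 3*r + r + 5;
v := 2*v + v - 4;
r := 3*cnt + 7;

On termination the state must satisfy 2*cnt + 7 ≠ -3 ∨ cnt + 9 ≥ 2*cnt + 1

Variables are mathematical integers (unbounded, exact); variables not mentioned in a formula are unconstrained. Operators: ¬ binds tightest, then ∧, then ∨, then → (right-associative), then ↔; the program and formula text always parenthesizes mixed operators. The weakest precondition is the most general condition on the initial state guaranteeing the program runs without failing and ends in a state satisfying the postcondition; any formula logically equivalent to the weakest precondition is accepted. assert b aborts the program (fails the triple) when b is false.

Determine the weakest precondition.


Working backward. After the program, the postcondition 2*cnt + 7 ≠ -3 ∨ cnt + 9 ≥ 2*cnt + 1 must hold; in canonical form it is 2*cnt ≠ -10 ∨ cnt ≤ 8.
Before r := 3*cnt + 7: 2*cnt ≠ -10 ∨ cnt ≤ 8
Before v := 2*v + v - 4: 2*cnt ≠ -10 ∨ cnt ≤ 8
Before v := 3*r + r + 5: 2*cnt ≠ -10 ∨ cnt ≤ 8
Before assert 3*cnt + 2 ≤ 6 → r + 9 ≤ -6: (3*cnt ≤ 4 → r ≤ -15) ∧ (2*cnt ≠ -10 ∨ cnt ≤ 8)
Before assert 3*r + 2*v - 5 = 2*cnt - 6: 3*r + 2*v = 2*cnt - 1 ∧ (3*cnt ≤ 4 → r ≤ -15) ∧ (2*cnt ≠ -10 ∨ cnt ≤ 8)
Answer: WP = 3*r + 2*v = 2*cnt - 1 ∧ (3*cnt ≤ 4 → r ≤ -15) ∧ (2*cnt ≠ -10 ∨ cnt ≤ 8)


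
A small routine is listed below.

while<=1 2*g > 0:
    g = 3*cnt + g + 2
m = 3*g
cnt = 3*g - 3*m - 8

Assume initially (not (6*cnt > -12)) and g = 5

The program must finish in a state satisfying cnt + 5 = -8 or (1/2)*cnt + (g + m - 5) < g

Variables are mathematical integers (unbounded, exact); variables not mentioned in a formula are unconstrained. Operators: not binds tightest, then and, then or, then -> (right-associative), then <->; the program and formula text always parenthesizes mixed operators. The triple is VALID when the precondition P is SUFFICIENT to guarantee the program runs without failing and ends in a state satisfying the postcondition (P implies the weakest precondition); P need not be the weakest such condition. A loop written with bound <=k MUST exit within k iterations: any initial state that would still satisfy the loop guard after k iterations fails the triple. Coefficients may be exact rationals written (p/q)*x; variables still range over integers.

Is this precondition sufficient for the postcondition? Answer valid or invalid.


Working backward. After the program, the postcondition cnt + 5 = -8 or (1/2)*cnt + (g + m - 5) < g must hold; in canonical form it is cnt = -13 or (1/2)*cnt + m < 5.
Before cnt := 3*g - 3*m - 8: 3*g = 3*m - 5 or (3/2)*g < (1/2)*m + 9
Before m := 3*g: true
Before the loop (bound <=1), unroll the exhaustion recursion (WP_0 = exit-now case; WP_j = one more guarded iteration, up to j = 1):
  WP_0: not (2*g > 0)
  WP_1: 2*g > 0 -> (not (6*cnt + 2*g > -4))
So before the loop: 2*g > 0 -> (not (6*cnt + 2*g > -4))
The weakest precondition is 2*g > 0 -> (not (6*cnt + 2*g > -4)).
Check whether (not (6*cnt > -12)) and g = 5 implies it.
Countermodel: at the initial state cnt = -2, g = 5, the precondition holds but the weakest precondition fails.
Answer: invalid


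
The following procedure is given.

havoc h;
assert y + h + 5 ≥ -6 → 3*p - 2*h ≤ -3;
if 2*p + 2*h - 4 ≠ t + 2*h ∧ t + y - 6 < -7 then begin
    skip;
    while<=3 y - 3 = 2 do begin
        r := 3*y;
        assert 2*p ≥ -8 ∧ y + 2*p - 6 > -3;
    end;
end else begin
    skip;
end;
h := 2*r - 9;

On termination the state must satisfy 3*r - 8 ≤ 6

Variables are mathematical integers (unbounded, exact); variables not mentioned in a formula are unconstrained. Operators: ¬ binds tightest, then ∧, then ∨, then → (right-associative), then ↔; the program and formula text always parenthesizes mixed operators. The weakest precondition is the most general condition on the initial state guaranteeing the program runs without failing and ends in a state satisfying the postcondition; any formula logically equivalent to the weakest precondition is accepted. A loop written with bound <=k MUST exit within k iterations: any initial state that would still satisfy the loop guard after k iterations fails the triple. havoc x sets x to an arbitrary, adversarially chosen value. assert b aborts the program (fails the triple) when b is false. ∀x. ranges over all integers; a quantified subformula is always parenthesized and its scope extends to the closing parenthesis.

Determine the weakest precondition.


Working backward. After the program, the postcondition 3*r - 8 ≤ 6 must hold; in canonical form it is 3*r ≤ 14.
Before h := 2*r - 9: 3*r ≤ 14
Then branch requires (y = 5 → (2*p ≥ -8 ∧ 2*p + y > 3 ∧ (y = 5 → (2*p ≥ -8 ∧ 2*p + y > 3 ∧ (y = 5 → (2*p ≥ -8 ∧ 2*p + y > 3 ∧ (¬(y = 5)) ∧ 9*y ≤ 14)) ∧ ((¬(y = 5)) → 9*y ≤ 14))) ∧ ((¬(y = 5)) → 9*y ≤ 14))) ∧ ((¬(y = 5)) → 3*r ≤ 14); else branch requires 3*r ≤ 14.
Before the if: ((2*p ≠ t + 4 ∧ t + y < -1) → ((y = 5 → (2*p ≥ -8 ∧ 2*p + y > 3 ∧ (y = 5 → (2*p ≥ -8 ∧ 2*p + y > 3 ∧ (y = 5 → (2*p ≥ -8 ∧ 2*p + y > 3 ∧ (¬(y = 5)) ∧ 9*y ≤ 14)) ∧ ((¬(y = 5)) → 9*y ≤ 14))) ∧ ((¬(y = 5)) → 9*y ≤ 14))) ∧ ((¬(y = 5)) → 3*r ≤ 14))) ∧ ((¬(2*p ≠ t + 4 ∧ t + y < -1)) → 3*r ≤ 14)
Before assert y + h + 5 ≥ -6 → 3*p - 2*h ≤ -3: (h + y ≥ -11 → 3*p ≤ 2*h - 3) ∧ ((2*p ≠ t + 4 ∧ t + y < -1) → ((y = 5 → (2*p ≥ -8 ∧ 2*p + y > 3 ∧ (y = 5 → (2*p ≥ -8 ∧ 2*p + y > 3 ∧ (y = 5 → (2*p ≥ -8 ∧ 2*p + y > 3 ∧ (¬(y = 5)) ∧ 9*y ≤ 14)) ∧ ((¬(y = 5)) → 9*y ≤ 14))) ∧ ((¬(y = 5)) → 9*y ≤ 14))) ∧ ((¬(y = 5)) → 3*r ≤ 14))) ∧ ((¬(2*p ≠ t + 4 ∧ t + y < -1)) → 3*r ≤ 14)
Before havoc h: ∀h_1. ((h_1 + y ≥ -11 → 3*p ≤ 2*h_1 - 3) ∧ ((2*p ≠ t + 4 ∧ t + y < -1) → ((y = 5 → (2*p ≥ -8 ∧ 2*p + y > 3 ∧ (y = 5 → (2*p ≥ -8 ∧ 2*p + y > 3 ∧ (y = 5 → (2*p ≥ -8 ∧ 2*p + y > 3 ∧ (¬(y = 5)) ∧ 9*y ≤ 14)) ∧ ((¬(y = 5)) → 9*y ≤ 14))) ∧ ((¬(y = 5)) → 9*y ≤ 14))) ∧ ((¬(y = 5)) → 3*r ≤ 14))) ∧ ((¬(2*p ≠ t + 4 ∧ t + y < -1)) → 3*r ≤ 14))
Answer: WP = ∀h_1. ((h_1 + y ≥ -11 → 3*p ≤ 2*h_1 - 3) ∧ ((2*p ≠ t + 4 ∧ t + y < -1) → ((y = 5 → (2*p ≥ -8 ∧ 2*p + y > 3 ∧ (y = 5 → (2*p ≥ -8 ∧ 2*p + y > 3 ∧ (y = 5 → (2*p ≥ -8 ∧ 2*p + y > 3 ∧ (¬(y = 5)) ∧ 9*y ≤ 14)) ∧ ((¬(y = 5)) → 9*y ≤ 14))) ∧ ((¬(y = 5)) → 9*y ≤ 14))) ∧ ((¬(y = 5)) → 3*r ≤ 14))) ∧ ((¬(2*p ≠ t + 4 ∧ t + y < -1)) → 3*r ≤ 14))


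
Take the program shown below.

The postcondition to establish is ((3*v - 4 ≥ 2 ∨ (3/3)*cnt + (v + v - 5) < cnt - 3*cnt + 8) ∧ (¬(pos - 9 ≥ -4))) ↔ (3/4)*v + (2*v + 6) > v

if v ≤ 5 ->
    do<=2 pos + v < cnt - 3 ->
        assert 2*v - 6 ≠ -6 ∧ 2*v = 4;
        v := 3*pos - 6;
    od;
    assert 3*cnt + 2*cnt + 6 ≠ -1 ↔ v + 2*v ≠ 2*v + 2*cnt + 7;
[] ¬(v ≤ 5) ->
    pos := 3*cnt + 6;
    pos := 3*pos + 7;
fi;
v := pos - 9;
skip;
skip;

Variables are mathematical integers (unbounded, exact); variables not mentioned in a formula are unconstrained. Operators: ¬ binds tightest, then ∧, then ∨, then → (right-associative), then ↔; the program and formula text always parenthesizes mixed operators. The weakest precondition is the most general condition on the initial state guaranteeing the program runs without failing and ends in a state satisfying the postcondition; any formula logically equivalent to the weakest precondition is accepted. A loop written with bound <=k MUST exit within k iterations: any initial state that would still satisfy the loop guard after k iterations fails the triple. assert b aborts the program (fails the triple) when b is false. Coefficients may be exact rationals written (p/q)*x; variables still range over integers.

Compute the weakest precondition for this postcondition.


Working backward. After the program, the postcondition ((3*v - 4 ≥ 2 ∨ (3/3)*cnt + (v + v - 5) < cnt - 3*cnt + 8) ∧ (¬(pos - 9 ≥ -4))) ↔ (3/4)*v + (2*v + 6) > v must hold; in canonical form it is ((3*v ≥ 6 ∨ 3*cnt + 2*v < 13) ∧ (¬(pos ≥ 5))) ↔ (7/4)*v > -6.
Before skip: ((3*v ≥ 6 ∨ 3*cnt + 2*v < 13) ∧ (¬(pos ≥ 5))) ↔ (7/4)*v > -6
Before skip: ((3*v ≥ 6 ∨ 3*cnt + 2*v < 13) ∧ (¬(pos ≥ 5))) ↔ (7/4)*v > -6
Before v := pos - 9: ((3*pos ≥ 33 ∨ 3*cnt + 2*pos < 31) ∧ (¬(pos ≥ 5))) ↔ (7/4)*pos > 39/4
Then branch requires (pos + v < cnt - 3 → (2*v ≠ 0 ∧ 2*v = 4 ∧ (4*pos < cnt + 3 → (6*pos ≠ 12 ∧ 6*pos = 16 ∧ (¬(4*pos < cnt + 3)) ∧ (5*cnt ≠ -7 ↔ 3*pos ≠ 2*cnt + 13) ∧ (((3*pos ≥ 33 ∨ 3*cnt + 2*pos < 31) ∧ (¬(pos ≥ 5))) ↔ (7/4)*pos > 39/4))) ∧ ((¬(4*pos < cnt + 3)) → ((5*cnt ≠ -7 ↔ 3*pos ≠ 2*cnt + 13) ∧ (((3*pos ≥ 33 ∨ 3*cnt + 2*pos < 31) ∧ (¬(pos ≥ 5))) ↔ (7/4)*pos > 39/4))))) ∧ ((¬(pos + v < cnt - 3)) → ((5*cnt ≠ -7 ↔ v ≠ 2*cnt + 7) ∧ (((3*pos ≥ 33 ∨ 3*cnt + 2*pos < 31) ∧ (¬(pos ≥ 5))) ↔ (7/4)*pos > 39/4))); else branch requires ((27*cnt ≥ -42 ∨ 21*cnt < -19) ∧ (¬(9*cnt ≥ -20))) ↔ (63/4)*cnt > -34.
Before the if: (v ≤ 5 → ((pos + v < cnt - 3 → (2*v ≠ 0 ∧ 2*v = 4 ∧ (4*pos < cnt + 3 → (6*pos ≠ 12 ∧ 6*pos = 16 ∧ (¬(4*pos < cnt + 3)) ∧ (5*cnt ≠ -7 ↔ 3*pos ≠ 2*cnt + 13) ∧ (((3*pos ≥ 33 ∨ 3*cnt + 2*pos < 31) ∧ (¬(pos ≥ 5))) ↔ (7/4)*pos > 39/4))) ∧ ((¬(4*pos < cnt + 3)) → ((5*cnt ≠ -7 ↔ 3*pos ≠ 2*cnt + 13) ∧ (((3*pos ≥ 33 ∨ 3*cnt + 2*pos < 31) ∧ (¬(pos ≥ 5))) ↔ (7/4)*pos > 39/4))))) ∧ ((¬(pos + v < cnt - 3)) → ((5*cnt ≠ -7 ↔ v ≠ 2*cnt + 7) ∧ (((3*pos ≥ 33 ∨ 3*cnt + 2*pos < 31) ∧ (¬(pos ≥ 5))) ↔ (7/4)*pos > 39/4))))) ∧ ((¬(v ≤ 5)) → (((27*cnt ≥ -42 ∨ 21*cnt < -19) ∧ (¬(9*cnt ≥ -20))) ↔ (63/4)*cnt > -34))
Answer: WP = (v ≤ 5 → ((pos + v < cnt - 3 → (2*v ≠ 0 ∧ 2*v = 4 ∧ (4*pos < cnt + 3 → (6*pos ≠ 12 ∧ 6*pos = 16 ∧ (¬(4*pos < cnt + 3)) ∧ (5*cnt ≠ -7 ↔ 3*pos ≠ 2*cnt + 13) ∧ (((3*pos ≥ 33 ∨ 3*cnt + 2*pos < 31) ∧ (¬(pos ≥ 5))) ↔ (7/4)*pos > 39/4))) ∧ ((¬(4*pos < cnt + 3)) → ((5*cnt ≠ -7 ↔ 3*pos ≠ 2*cnt + 13) ∧ (((3*pos ≥ 33 ∨ 3*cnt + 2*pos < 31) ∧ (¬(pos ≥ 5))) ↔ (7/4)*pos > 39/4))))) ∧ ((¬(pos + v < cnt - 3)) → ((5*cnt ≠ -7 ↔ v ≠ 2*cnt + 7) ∧ (((3*pos ≥ 33 ∨ 3*cnt + 2*pos < 31) ∧ (¬(pos ≥ 5))) ↔ (7/4)*pos > 39/4))))) ∧ ((¬(v ≤ 5)) → (((27*cnt ≥ -42 ∨ 21*cnt < -19) ∧ (¬(9*cnt ≥ -20))) ↔ (63/4)*cnt > -34))


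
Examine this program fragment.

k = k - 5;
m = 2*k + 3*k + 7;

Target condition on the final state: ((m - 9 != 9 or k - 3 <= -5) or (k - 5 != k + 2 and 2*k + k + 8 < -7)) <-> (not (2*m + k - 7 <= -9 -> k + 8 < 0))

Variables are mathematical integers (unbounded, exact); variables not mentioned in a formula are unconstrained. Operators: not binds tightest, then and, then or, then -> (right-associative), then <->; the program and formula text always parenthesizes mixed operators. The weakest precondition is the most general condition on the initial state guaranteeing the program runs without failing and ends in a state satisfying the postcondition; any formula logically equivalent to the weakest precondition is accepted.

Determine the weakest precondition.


Working backward. After the program, the postcondition ((m - 9 != 9 or k - 3 <= -5) or (k - 5 != k + 2 and 2*k + k + 8 < -7)) <-> (not (2*m + k - 7 <= -9 -> k + 8 < 0)) must hold; in canonical form it is (m != 18 or k <= -2 or 3*k < -15) <-> (not (k + 2*m <= -2 -> k < -8)).
Before m := 2*k + 3*k + 7: (5*k != 11 or k <= -2 or 3*k < -15) <-> (not (11*k <= -16 -> k < -8))
Before k := k - 5: (5*k != 36 or k <= 3 or 3*k < 0) <-> (not (11*k <= 39 -> k < -3))
Answer: WP = (5*k != 36 or k <= 3 or 3*k < 0) <-> (not (11*k <= 39 -> k < -3))


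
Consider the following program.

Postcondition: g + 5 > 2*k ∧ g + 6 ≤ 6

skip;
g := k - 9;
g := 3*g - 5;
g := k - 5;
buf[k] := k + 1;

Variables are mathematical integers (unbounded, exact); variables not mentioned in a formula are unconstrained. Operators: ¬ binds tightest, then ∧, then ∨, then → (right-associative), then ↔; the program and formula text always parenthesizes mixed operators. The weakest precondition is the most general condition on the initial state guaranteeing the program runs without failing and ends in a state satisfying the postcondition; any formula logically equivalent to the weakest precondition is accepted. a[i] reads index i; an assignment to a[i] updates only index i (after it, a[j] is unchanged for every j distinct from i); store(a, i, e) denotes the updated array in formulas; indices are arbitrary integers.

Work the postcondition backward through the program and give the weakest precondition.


Working backward. After the program, the postcondition g + 5 > 2*k ∧ g + 6 ≤ 6 must hold; in canonical form it is g > 2*k - 5 ∧ g ≤ 0.
Before buf[k] := k + 1: g > 2*k - 5 ∧ g ≤ 0
Before g := k - 5: k < 0 ∧ k ≤ 5
Before g := 3*g - 5: k < 0 ∧ k ≤ 5
Before g := k - 9: k < 0 ∧ k ≤ 5
Before skip: k < 0 ∧ k ≤ 5
Answer: WP = k < 0 ∧ k ≤ 5


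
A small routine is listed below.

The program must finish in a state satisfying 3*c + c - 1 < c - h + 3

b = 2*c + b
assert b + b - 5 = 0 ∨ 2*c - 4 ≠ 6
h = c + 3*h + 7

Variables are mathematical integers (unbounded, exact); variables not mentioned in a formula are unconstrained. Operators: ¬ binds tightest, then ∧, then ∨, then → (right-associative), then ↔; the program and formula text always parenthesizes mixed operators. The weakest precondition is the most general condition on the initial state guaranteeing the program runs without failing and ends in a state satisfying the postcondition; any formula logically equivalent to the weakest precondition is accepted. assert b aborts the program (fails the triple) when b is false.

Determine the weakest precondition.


Working backward. After the program, the postcondition 3*c + c - 1 < c - h + 3 must hold; in canonical form it is 3*c + h < 4.
Before h := c + 3*h + 7: 4*c + 3*h < -3
Before assert b + b - 5 = 0 ∨ 2*c - 4 ≠ 6: (2*b = 5 ∨ 2*c ≠ 10) ∧ 4*c + 3*h < -3
Before b := 2*c + b: (2*b + 4*c = 5 ∨ 2*c ≠ 10) ∧ 4*c + 3*h < -3
Answer: WP = (2*b + 4*c = 5 ∨ 2*c ≠ 10) ∧ 4*c + 3*h < -3


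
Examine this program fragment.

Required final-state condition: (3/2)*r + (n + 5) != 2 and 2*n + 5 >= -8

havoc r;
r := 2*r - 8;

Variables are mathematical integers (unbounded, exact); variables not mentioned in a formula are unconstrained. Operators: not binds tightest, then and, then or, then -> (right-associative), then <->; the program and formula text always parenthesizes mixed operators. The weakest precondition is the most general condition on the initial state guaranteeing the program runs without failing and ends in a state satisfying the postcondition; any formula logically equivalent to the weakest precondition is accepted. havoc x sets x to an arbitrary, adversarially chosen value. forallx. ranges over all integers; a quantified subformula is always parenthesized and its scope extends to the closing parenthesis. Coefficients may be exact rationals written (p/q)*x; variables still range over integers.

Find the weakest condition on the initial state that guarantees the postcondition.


Working backward. After the program, the postcondition (3/2)*r + (n + 5) != 2 and 2*n + 5 >= -8 must hold; in canonical form it is n + (3/2)*r != -3 and 2*n >= -13.
Before r := 2*r - 8: n + 3*r != 9 and 2*n >= -13
Before havoc r: forall r_1. (n + 3*r_1 != 9 and 2*n >= -13)
Answer: WP = forall r_1. (n + 3*r_1 != 9 and 2*n >= -13)
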